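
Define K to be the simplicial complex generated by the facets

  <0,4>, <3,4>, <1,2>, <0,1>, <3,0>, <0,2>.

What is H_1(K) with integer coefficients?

K has 5 vertices, 6 edges.
rank ∂_1 = 4, rank ∂_2 = 0 ⇒ b_1 = 6 − 4 − 0 = 2. So H_1 ≅ Z^2.

H_1 ≅ Z^2.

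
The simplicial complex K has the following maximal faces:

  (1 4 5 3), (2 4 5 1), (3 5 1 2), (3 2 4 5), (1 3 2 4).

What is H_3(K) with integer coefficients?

H_3 = Z.

We work with the vertex ordering 1 < 2 < 3 < 4 < 5. The simplices of K, each written with vertices in increasing order, are:

  0-simplices (5): [1], [2], [3], [4], [5]
  1-simplices (10): [1,2], [1,3], [1,4], [1,5], [2,3], [2,4], [2,5], [3,4], [3,5], [4,5]
  2-simplices (10): [1,2,3], [1,2,4], [1,2,5], [1,3,4], [1,3,5], [1,4,5], [2,3,4], [2,3,5], [2,4,5], [3,4,5]
  3-simplices (5): [1,2,3,4], [1,2,3,5], [1,2,4,5], [1,3,4,5], [2,3,4,5]

Hence C_0 ≅ Z^5, C_1 ≅ Z^10, C_2 ≅ Z^10, C_3 ≅ Z^5.

Boundary ∂_1: C_1 → C_0 maps an edge to its endpoints' difference, ∂[p,q] = q − p. For instance
  ∂[1,5] = [5] − [1].
The resulting 5×10 matrix has rank 4, and its Smith normal form has invariant factors (1,1,1,1).

The boundary map ∂_2: C_2 → C_1 sends each 2-simplex [p,q,r] to [q,r] − [p,r] + [p,q]. For instance
  ∂[3,4,5] = [4,5] − [3,5] + [3,4],
  ∂[2,3,5] = [3,5] − [2,5] + [2,3].
The resulting 10×10 matrix has rank 6, and its Smith normal form has invariant factors (1,1,1,1,1,1).

The boundary map ∂_3: C_3 → C_2 sends each 3-simplex σ to the alternating sum Σ_i (−1)^i (σ with its i-th vertex removed). For instance
  ∂[1,2,3,4] = [2,3,4] − [1,3,4] + [1,2,4] − [1,2,3],
  ∂[1,2,4,5] = [2,4,5] − [1,4,5] + [1,2,5] − [1,2,4].
This gives a 10×5 integer matrix of rank 4; reducing to Smith normal form yields diagonal entries (1,1,1,1).

Now H_k = ker ∂_k / im ∂_{k+1}, so:

  H_3: rank ker ∂_3 − rank ∂_4 = (5 − 4) − 0 = 1, and there is no ∂_4, so H_3 ≅ Z.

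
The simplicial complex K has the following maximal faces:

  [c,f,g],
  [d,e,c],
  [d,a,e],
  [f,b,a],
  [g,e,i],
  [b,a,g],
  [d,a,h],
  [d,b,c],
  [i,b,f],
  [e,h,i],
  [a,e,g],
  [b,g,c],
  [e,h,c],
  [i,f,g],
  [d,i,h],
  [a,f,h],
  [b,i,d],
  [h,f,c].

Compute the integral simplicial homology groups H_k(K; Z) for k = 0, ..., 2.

H_0 ≅ Z,  H_1 ≅ Z ⊕ Z_2,  H_2 = 0.

Order the vertices as a < b < c < d < e < f < g < h < i. Listing each simplex with vertices in this order, K has dimension 2 with simplices:

  0-simplices (9): a, b, c, d, e, f, g, h, i
  1-simplices (27): ab, ad, ae, af, ag, ah, bc, bd, bf, bg, bi, cd, ce, cf, cg, ch, de, dh, di, eg, eh, ei, fg, fh, fi, gi, hi
  2-simplices (18): abf, abg, ade, adh, aeg, afh, bcd, bcg, bdi, bfi, cde, ceh, cfg, cfh, dhi, egi, ehi, fgi

so the chain groups are C_0 ≅ Z^9, C_1 ≅ Z^27, C_2 ≅ Z^18.

Boundary ∂_1: C_1 → C_0 maps an edge to its endpoints' difference, ∂[p,q] = q − p.
The resulting 9×27 matrix has rank 8, and its Smith normal form has invariant factors (1,1,1,1,1,1,1,1).

Boundary ∂_2: C_2 → C_1 maps a triangle to the signed sum of its edges. For instance
  ∂ceh = eh − ch + ce,
  ∂bdi = di − bi + bd.
The resulting 27×18 matrix has rank 18, and its Smith normal form has invariant factors (1,1,1,1,1,1,1,1,1,1,1,1,1,1,1,1,1,2).

Now H_k = ker ∂_k / im ∂_{k+1}, so:

  H_0: rank C_0 − rank ∂_1 = 9 − 8 = 1, and the invariant factors of ∂_1 are all 1, so H_0 ≅ Z.
  H_1: rank ker ∂_1 − rank ∂_2 = (27 − 8) − 18 = 1, and ∂_2 has invariant factor 2 > 1, so H_1 ≅ Z ⊕ Z_2.
  H_2: rank ker ∂_2 − rank ∂_3 = (18 − 18) − 0 = 0, and there is no ∂_3, so H_2 ≅ 0.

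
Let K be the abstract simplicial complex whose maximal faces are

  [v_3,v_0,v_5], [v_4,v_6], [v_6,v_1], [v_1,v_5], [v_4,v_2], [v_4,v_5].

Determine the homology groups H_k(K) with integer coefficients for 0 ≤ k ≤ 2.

H_0 = Z,  H_1 = Z,  H_2 = 0.

K has 7 vertices, 8 edges, 1 triangle.
rank ∂_0 = 0, rank ∂_1 = 6 ⇒ b_0 = 7 − 0 − 6 = 1; all invariant factors of ∂_1 are 1 so no torsion. So H_0 = Z.
rank ∂_1 = 6, rank ∂_2 = 1 ⇒ b_1 = 8 − 6 − 1 = 1; all invariant factors of ∂_2 are 1 so no torsion. So H_1 = Z.
rank ∂_2 = 1, rank ∂_3 = 0 ⇒ b_2 = 1 − 1 − 0 = 0. So H_2 = 0.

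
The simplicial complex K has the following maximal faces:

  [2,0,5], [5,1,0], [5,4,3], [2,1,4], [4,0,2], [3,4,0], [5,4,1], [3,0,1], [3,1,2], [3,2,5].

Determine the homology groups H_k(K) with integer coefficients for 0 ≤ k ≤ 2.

H_0 ≅ Z,  H_1 ≅ Z/2,  H_2 = 0.

Order the vertices as 0 < 1 < 2 < 3 < 4 < 5. Listing each simplex with vertices in this order, K has dimension 2 with simplices:

  0-simplices (6): [0], [1], [2], [3], [4], [5]
  1-simplices (15): [0,1], [0,2], [0,3], [0,4], [0,5], [1,2], [1,3], [1,4], [1,5], [2,3], [2,4], [2,5], [3,4], [3,5], [4,5]
  2-simplices (10): [0,1,3], [0,1,5], [0,2,4], [0,2,5], [0,3,4], [1,2,3], [1,2,4], [1,4,5], [2,3,5], [3,4,5]

so the chain groups are C_0 ≅ Z^6, C_1 ≅ Z^15, C_2 ≅ Z^10.

The boundary map ∂_1: C_1 → C_0 maps an edge to its endpoints' difference, ∂[p,q] = q − p. For instance
  ∂[0,1] = [1] − [0].
As a 6×15 matrix over Z this has rank 5, with invariant factors (1,1,1,1,1).

∂_2: C_2 → C_1 maps a triangle to the signed sum of its edges. For instance
  ∂[0,2,5] = [2,5] − [0,5] + [0,2],
  ∂[3,4,5] = [4,5] − [3,5] + [3,4].
The resulting 15×10 matrix has rank 10, and its Smith normal form has invariant factors (1,1,1,1,1,1,1,1,1,2).

From H_k ≅ ker(∂_k) / im(∂_{k+1}) we obtain:

  H_0: rank C_0 − rank ∂_1 = 6 − 5 = 1, and the invariant factors of ∂_1 are all 1, so H_0 = Z.
  H_1: rank ker ∂_1 − rank ∂_2 = (15 − 5) − 10 = 0, and ∂_2 has invariant factor 2 > 1, so H_1 = Z/2.
  H_2: rank ker ∂_2 − rank ∂_3 = (10 − 10) − 0 = 0, and there is no ∂_3, so H_2 = 0.

As a check, the Euler characteristic is 6 − 15 + 10 = 1, which agrees with 1 − 0 + 0 = 1.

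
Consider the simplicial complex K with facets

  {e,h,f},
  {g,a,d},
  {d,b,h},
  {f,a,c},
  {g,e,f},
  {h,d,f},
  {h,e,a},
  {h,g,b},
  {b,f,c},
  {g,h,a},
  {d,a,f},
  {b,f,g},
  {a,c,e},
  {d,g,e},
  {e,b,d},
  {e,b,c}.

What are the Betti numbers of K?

Fix the vertex order a < b < c < d < e < f < g < h and write every simplex with vertices in increasing order. Then dim K = 2 and the simplices of K are:

  0-simplices (8): a, b, c, d, e, f, g, h
  1-simplices (24): ac, ad, ae, af, ag, ah, bc, bd, be, bf, bg, bh, ce, cf, de, df, dg, dh, ef, eg, eh, fg, fh, gh
  2-simplices (16): ace, acf, adf, adg, aeh, agh, bce, bcf, bde, bdh, bfg, bgh, deg, dfh, efg, efh

giving chain groups C_0 ≅ Z^8, C_1 ≅ Z^24, C_2 ≅ Z^16.

Boundary ∂_1: C_1 → C_0 maps an edge to its endpoints' difference, ∂[p,q] = q − p. For instance
  ∂ce = e − c.
This gives a 8×24 integer matrix of rank 7; reducing to Smith normal form yields diagonal entries (1,1,1,1,1,1,1).

Boundary ∂_2: C_2 → C_1 acts by ∂[p,q,r] = [q,r] − [p,r] + [p,q]. For instance
  ∂efg = fg − eg + ef,
  ∂aeh = eh − ah + ae.
The 24×16 boundary matrix has rank 15 and Smith normal form diag(1,1,1,1,1,1,1,1,1,1,1,1,1,1,1).

From H_k ≅ ker(∂_k) / im(∂_{k+1}) we obtain:

  H_0: rank C_0 − rank ∂_1 = 8 − 7 = 1, and the invariant factors of ∂_1 are all 1, so H_0 ≅ Z.
  H_1: rank ker ∂_1 − rank ∂_2 = (24 − 7) − 15 = 2, and the invariant factors of ∂_2 are all 1, so H_1 ≅ Z^2.
  H_2: rank ker ∂_2 − rank ∂_3 = (16 − 15) − 0 = 1, and there is no ∂_3, so H_2 ≅ Z.

(K is a triangulation of the torus T^2.)

Hence the Betti numbers are b_0 = 1, b_1 = 2, b_2 = 1.

b_0 = 1, b_1 = 2, b_2 = 1.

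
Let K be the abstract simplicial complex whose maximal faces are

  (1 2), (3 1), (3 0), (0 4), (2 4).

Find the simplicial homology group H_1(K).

We work with the vertex ordering 0 < 1 < 2 < 3 < 4. The simplices of K, each written with vertices in increasing order, are:

  0-simplices (5): [0], [1], [2], [3], [4]
  1-simplices (5): [0,3], [0,4], [1,2], [1,3], [2,4]

so the chain groups are C_0 ≅ Z^5, C_1 ≅ Z^5.

The boundary map ∂_1: C_1 → C_0 is given by ∂[p,q] = [q] − [p]. For instance
  ∂[0,4] = [4] − [0].
The resulting 5×5 matrix has rank 4, and its Smith normal form has invariant factors (1,1,1,1).

Reading off H_k = ker ∂_k / im ∂_{k+1}:

  H_1: rank ker ∂_1 − rank ∂_2 = (5 − 4) − 0 = 1, and there is no ∂_2, so H_1 = Z.

H_1 = Z.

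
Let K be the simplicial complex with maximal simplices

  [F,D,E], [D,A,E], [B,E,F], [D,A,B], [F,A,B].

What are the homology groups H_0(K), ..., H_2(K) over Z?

We work with the vertex ordering A < B < D < E < F. The simplices of K, each written with vertices in increasing order, are:

  0-simplices (5): A, B, D, E, F
  1-simplices (10): AB, AD, AE, AF, BD, BE, BF, DE, DF, EF
  2-simplices (5): ABD, ABF, ADE, BEF, DEF

so the chain groups are C_0 ≅ Z^5, C_1 ≅ Z^10, C_2 ≅ Z^5.

The boundary map ∂_1: C_1 → C_0 maps an edge to its endpoints' difference, ∂[p,q] = q − p.
This gives a 5×10 integer matrix of rank 4; reducing to Smith normal form yields diagonal entries (1,1,1,1).

The boundary map ∂_2: C_2 → C_1 acts by ∂[p,q,r] = [q,r] − [p,r] + [p,q]. For instance
  ∂ABF = BF − AF + AB,
  ∂ADE = DE − AE + AD.
As a 10×5 matrix over Z this has rank 5, with invariant factors (1,1,1,1,1).

Computing H_k = (kernel of ∂_k) / (image of ∂_{k+1}):

  H_0: rank C_0 − rank ∂_1 = 5 − 4 = 1, and the invariant factors of ∂_1 are all 1, so H_0 = Z.
  H_1: rank ker ∂_1 − rank ∂_2 = (10 − 4) − 5 = 1, and the invariant factors of ∂_2 are all 1, so H_1 = Z.
  H_2: rank ker ∂_2 − rank ∂_3 = (5 − 5) − 0 = 0, and there is no ∂_3, so H_2 = 0.

(K is a triangulation of the Möbius band.)

H_0 ≅ Z,  H_1 ≅ Z,  H_2 = 0.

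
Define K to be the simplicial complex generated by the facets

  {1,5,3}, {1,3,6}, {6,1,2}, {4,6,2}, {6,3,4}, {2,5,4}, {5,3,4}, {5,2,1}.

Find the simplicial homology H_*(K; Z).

Order the vertices as 1 < 2 < 3 < 4 < 5 < 6. Listing each simplex with vertices in this order, K has dimension 2 with simplices:

  0-simplices (6): [1], [2], [3], [4], [5], [6]
  1-simplices (12): [1,2], [1,3], [1,5], [1,6], [2,4], [2,5], [2,6], [3,4], [3,5], [3,6], [4,5], [4,6]
  2-simplices (8): [1,2,5], [1,2,6], [1,3,5], [1,3,6], [2,4,5], [2,4,6], [3,4,5], [3,4,6]

giving chain groups C_0 ≅ Z^6, C_1 ≅ Z^12, C_2 ≅ Z^8.

∂_1: C_1 → C_0 is given by ∂[p,q] = [q] − [p]. For instance
  ∂[1,5] = [5] − [1].
This gives a 6×12 integer matrix of rank 5; reducing to Smith normal form yields diagonal entries (1,1,1,1,1).

∂_2: C_2 → C_1 acts by ∂[p,q,r] = [q,r] − [p,r] + [p,q]. For instance
  ∂[1,2,5] = [2,5] − [1,5] + [1,2],
  ∂[2,4,6] = [4,6] − [2,6] + [2,4].
This gives a 12×8 integer matrix of rank 7; reducing to Smith normal form yields diagonal entries (1,1,1,1,1,1,1).

Now H_k = ker ∂_k / im ∂_{k+1}, so:

  H_0: rank C_0 − rank ∂_1 = 6 − 5 = 1, and the invariant factors of ∂_1 are all 1, so H_0 = Z.
  H_1: rank ker ∂_1 − rank ∂_2 = (12 − 5) − 7 = 0, and the invariant factors of ∂_2 are all 1, so H_1 = 0.
  H_2: rank ker ∂_2 − rank ∂_3 = (8 − 7) − 0 = 1, and there is no ∂_3, so H_2 = Z.

H_0 ≅ Z,  H_1 = 0,  H_2 ≅ Z.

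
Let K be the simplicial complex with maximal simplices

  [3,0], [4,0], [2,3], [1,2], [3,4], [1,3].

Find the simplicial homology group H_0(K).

H_0 ≅ Z.

K has 5 vertices, 6 edges.
rank ∂_0 = 0, rank ∂_1 = 4 ⇒ b_0 = 5 − 0 − 4 = 1; all invariant factors of ∂_1 are 1 so no torsion. So H_0 ≅ Z.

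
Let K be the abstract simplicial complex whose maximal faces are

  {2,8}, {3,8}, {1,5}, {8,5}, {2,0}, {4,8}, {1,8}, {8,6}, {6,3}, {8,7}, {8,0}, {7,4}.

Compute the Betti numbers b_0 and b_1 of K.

b_0 = 1, b_1 = 4.

We work with the vertex ordering 0 < 1 < 2 < 3 < 4 < 5 < 6 < 7 < 8. The simplices of K, each written with vertices in increasing order, are:

  0-simplices (9): [0], [1], [2], [3], [4], [5], [6], [7], [8]
  1-simplices (12): [0,2], [0,8], [1,5], [1,8], [2,8], [3,6], [3,8], [4,7], [4,8], [5,8], [6,8], [7,8]

Hence C_0 ≅ Z^9, C_1 ≅ Z^12.

Boundary ∂_1: C_1 → C_0 maps an edge to its endpoints' difference, ∂[p,q] = q − p.
This gives a 9×12 integer matrix of rank 8; reducing to Smith normal form yields diagonal entries (1,1,1,1,1,1,1,1).

Now H_k = ker ∂_k / im ∂_{k+1}, so:

  H_0: rank C_0 − rank ∂_1 = 9 − 8 = 1, and the invariant factors of ∂_1 are all 1, so H_0 ≅ Z.
  H_1: rank ker ∂_1 − rank ∂_2 = (12 − 8) − 0 = 4, and there is no ∂_2, so H_1 ≅ Z^4.

As a check, the Euler characteristic is 9 − 12 = -3, which agrees with 1 − 4 = -3.
(K is a triangulation of a wedge of 4 circles.)

Hence the Betti numbers are b_0 = 1, b_1 = 4.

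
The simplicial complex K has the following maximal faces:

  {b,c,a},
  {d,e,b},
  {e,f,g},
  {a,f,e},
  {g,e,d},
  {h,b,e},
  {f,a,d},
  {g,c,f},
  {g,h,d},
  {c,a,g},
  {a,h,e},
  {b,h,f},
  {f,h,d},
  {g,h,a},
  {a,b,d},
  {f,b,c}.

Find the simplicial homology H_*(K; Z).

Take the total order a < b < c < d < e < f < g < h on the vertex set. Then K (dimension 2) consists of the simplices:

  0-simplices (8): a, b, c, d, e, f, g, h
  1-simplices (24): ab, ac, ad, ae, af, ag, ah, bc, bd, be, bf, bh, cf, cg, de, df, dg, dh, ef, eg, eh, fg, fh, gh
  2-simplices (16): abc, abd, acg, adf, aef, aeh, agh, bcf, bde, beh, bfh, cfg, deg, dfh, dgh, efg

Hence C_0 ≅ Z^8, C_1 ≅ Z^24, C_2 ≅ Z^16.

The boundary map ∂_1: C_1 → C_0 sends each edge [p,q] (with p < q) to q − p.
The 8×24 boundary matrix has rank 7 and Smith normal form diag(1,1,1,1,1,1,1).

The boundary map ∂_2: C_2 → C_1 acts by ∂[p,q,r] = [q,r] − [p,r] + [p,q]. For instance
  ∂adf = df − af + ad,
  ∂beh = eh − bh + be.
This gives a 24×16 integer matrix of rank 15; reducing to Smith normal form yields diagonal entries (1,1,1,1,1,1,1,1,1,1,1,1,1,1,1).

From H_k ≅ ker(∂_k) / im(∂_{k+1}) we obtain:

  H_0: rank C_0 − rank ∂_1 = 8 − 7 = 1, and the invariant factors of ∂_1 are all 1, so H_0 = Z.
  H_1: rank ker ∂_1 − rank ∂_2 = (24 − 7) − 15 = 2, and the invariant factors of ∂_2 are all 1, so H_1 = Z^2.
  H_2: rank ker ∂_2 − rank ∂_3 = (16 − 15) − 0 = 1, and there is no ∂_3, so H_2 = Z.

(K is a triangulation of the torus T^2.)

H_0 ≅ Z,  H_1 ≅ Z^2,  H_2 ≅ Z.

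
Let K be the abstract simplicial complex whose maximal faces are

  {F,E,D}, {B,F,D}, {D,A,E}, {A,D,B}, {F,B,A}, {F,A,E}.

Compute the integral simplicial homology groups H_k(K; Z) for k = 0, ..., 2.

H_0 ≅ Z,  H_1 = 0,  H_2 ≅ Z.

Take the total order A < B < D < E < F on the vertex set. Then K (dimension 2) consists of the simplices:

  0-simplices (5): A, B, D, E, F
  1-simplices (9): AB, AD, AE, AF, BD, BF, DE, DF, EF
  2-simplices (6): ABD, ABF, ADE, AEF, BDF, DEF

Hence C_0 ≅ Z^5, C_1 ≅ Z^9, C_2 ≅ Z^6.

The boundary map ∂_1: C_1 → C_0 sends each edge [p,q] (with p < q) to q − p. For instance
  ∂AE = E − A.
This gives a 5×9 integer matrix of rank 4; reducing to Smith normal form yields diagonal entries (1,1,1,1).

The boundary map ∂_2: C_2 → C_1 maps a triangle to the signed sum of its edges. For instance
  ∂ABD = BD − AD + AB,
  ∂DEF = EF − DF + DE.
The 9×6 boundary matrix has rank 5 and Smith normal form diag(1,1,1,1,1).

Computing H_k = (kernel of ∂_k) / (image of ∂_{k+1}):

  H_0: rank C_0 − rank ∂_1 = 5 − 4 = 1, and the invariant factors of ∂_1 are all 1, so H_0 ≅ Z.
  H_1: rank ker ∂_1 − rank ∂_2 = (9 − 4) − 5 = 0, and the invariant factors of ∂_2 are all 1, so H_1 ≅ 0.
  H_2: rank ker ∂_2 − rank ∂_3 = (6 − 5) − 0 = 1, and there is no ∂_3, so H_2 ≅ Z.

(K is a triangulation of the 2-sphere S^2.)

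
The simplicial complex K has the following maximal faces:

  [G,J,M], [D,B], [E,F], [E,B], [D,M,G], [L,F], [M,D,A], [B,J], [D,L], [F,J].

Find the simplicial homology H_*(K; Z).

Take the total order A < B < D < E < F < G < J < L < M on the vertex set. Then K (dimension 2) consists of the simplices:

  0-simplices (9): A, B, D, E, F, G, J, L, M
  1-simplices (14): AD, AM, BD, BE, BJ, DG, DL, DM, EF, FJ, FL, GJ, GM, JM
  2-simplices (3): ADM, DGM, GJM

Hence C_0 ≅ Z^9, C_1 ≅ Z^14, C_2 ≅ Z^3.

∂_1: C_1 → C_0 sends each edge [p,q] (with p < q) to q − p. For instance
  ∂AM = M − A.
This gives a 9×14 integer matrix of rank 8; reducing to Smith normal form yields diagonal entries (1,1,1,1,1,1,1,1).

The boundary map ∂_2: C_2 → C_1 acts by ∂[p,q,r] = [q,r] − [p,r] + [p,q]. For instance
  ∂GJM = JM − GM + GJ,
  ∂DGM = GM − DM + DG.
The 14×3 boundary matrix has rank 3 and Smith normal form diag(1,1,1).

Computing H_k = (kernel of ∂_k) / (image of ∂_{k+1}):

  H_0: rank C_0 − rank ∂_1 = 9 − 8 = 1, and the invariant factors of ∂_1 are all 1, so H_0 ≅ Z.
  H_1: rank ker ∂_1 − rank ∂_2 = (14 − 8) − 3 = 3, and the invariant factors of ∂_2 are all 1, so H_1 ≅ Z^3.
  H_2: rank ker ∂_2 − rank ∂_3 = (3 − 3) − 0 = 0, and there is no ∂_3, so H_2 ≅ 0.

H_0 = Z,  H_1 = Z^3,  H_2 = 0.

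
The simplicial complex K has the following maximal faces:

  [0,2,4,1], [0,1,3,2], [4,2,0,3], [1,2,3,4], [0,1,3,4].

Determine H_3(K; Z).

Fix the vertex order 0 < 1 < 2 < 3 < 4 and write every simplex with vertices in increasing order. Then dim K = 3 and the simplices of K are:

  0-simplices (5): [0], [1], [2], [3], [4]
  1-simplices (10): [0,1], [0,2], [0,3], [0,4], [1,2], [1,3], [1,4], [2,3], [2,4], [3,4]
  2-simplices (10): [0,1,2], [0,1,3], [0,1,4], [0,2,3], [0,2,4], [0,3,4], [1,2,3], [1,2,4], [1,3,4], [2,3,4]
  3-simplices (5): [0,1,2,3], [0,1,2,4], [0,1,3,4], [0,2,3,4], [1,2,3,4]

so the chain groups are C_0 ≅ Z^5, C_1 ≅ Z^10, C_2 ≅ Z^10, C_3 ≅ Z^5.

Boundary ∂_1: C_1 → C_0 maps an edge to its endpoints' difference, ∂[p,q] = q − p. For instance
  ∂[0,2] = [2] − [0].
As a 5×10 matrix over Z this has rank 4, with invariant factors (1,1,1,1).

The boundary map ∂_2: C_2 → C_1 acts by ∂[p,q,r] = [q,r] − [p,r] + [p,q]. For instance
  ∂[0,2,4] = [2,4] − [0,4] + [0,2],
  ∂[0,3,4] = [3,4] − [0,4] + [0,3].
The resulting 10×10 matrix has rank 6, and its Smith normal form has invariant factors (1,1,1,1,1,1).

The boundary map ∂_3: C_3 → C_2 sends each 3-simplex σ to the alternating sum Σ_i (−1)^i (σ with its i-th vertex removed). For instance
  ∂[0,1,2,4] = [1,2,4] − [0,2,4] + [0,1,4] − [0,1,2],
  ∂[0,2,3,4] = [2,3,4] − [0,3,4] + [0,2,4] − [0,2,3].
As a 10×5 matrix over Z this has rank 4, with invariant factors (1,1,1,1).

From H_k ≅ ker(∂_k) / im(∂_{k+1}) we obtain:

  H_3: rank ker ∂_3 − rank ∂_4 = (5 − 4) − 0 = 1, and there is no ∂_4, so H_3 = Z.

(K is a triangulation of the 3-sphere S^3.)

H_3 ≅ Z.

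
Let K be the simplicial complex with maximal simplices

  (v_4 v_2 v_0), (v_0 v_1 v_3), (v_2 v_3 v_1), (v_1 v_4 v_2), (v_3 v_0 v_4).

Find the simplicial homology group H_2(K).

K has 5 vertices, 10 edges, 5 triangles.
rank ∂_2 = 5, rank ∂_3 = 0 ⇒ b_2 = 5 − 5 − 0 = 0. So H_2 ≅ 0.

H_2 = 0.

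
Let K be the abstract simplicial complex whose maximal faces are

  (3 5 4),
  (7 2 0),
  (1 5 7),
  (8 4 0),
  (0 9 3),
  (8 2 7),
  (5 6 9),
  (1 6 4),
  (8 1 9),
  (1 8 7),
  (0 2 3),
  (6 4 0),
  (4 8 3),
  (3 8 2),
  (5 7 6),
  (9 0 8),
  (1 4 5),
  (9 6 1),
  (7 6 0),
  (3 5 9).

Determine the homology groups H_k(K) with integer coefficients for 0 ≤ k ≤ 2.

Take the total order 0 < 1 < 2 < 3 < 4 < 5 < 6 < 7 < 8 < 9 on the vertex set. Then K (dimension 2) consists of the simplices:

  0-simplices (10): [0], [1], [2], [3], [4], [5], [6], [7], [8], [9]
  1-simplices (30): (30 of them)
  2-simplices (20): (20 of them)

giving chain groups C_0 ≅ Z^10, C_1 ≅ Z^30, C_2 ≅ Z^20.

∂_1: C_1 → C_0 is given by ∂[p,q] = [q] − [p].
This gives a 10×30 integer matrix of rank 9; reducing to Smith normal form yields diagonal entries (1,1,1,1,1,1,1,1,1).

∂_2: C_2 → C_1 maps a triangle to the signed sum of its edges. For instance
  ∂[1,6,9] = [6,9] − [1,9] + [1,6],
  ∂[1,5,7] = [5,7] − [1,7] + [1,5].
The 30×20 boundary matrix has rank 20 and Smith normal form diag(1,1,1,1,1,1,1,1,1,1,1,1,1,1,1,1,1,1,1,2).

From H_k ≅ ker(∂_k) / im(∂_{k+1}) we obtain:

  H_0: rank C_0 − rank ∂_1 = 10 − 9 = 1, and the invariant factors of ∂_1 are all 1, so H_0 ≅ Z.
  H_1: rank ker ∂_1 − rank ∂_2 = (30 − 9) − 20 = 1, and ∂_2 has invariant factor 2 > 1, so H_1 ≅ Z ⊕ Z/2Z.
  H_2: rank ker ∂_2 − rank ∂_3 = (20 − 20) − 0 = 0, and there is no ∂_3, so H_2 ≅ 0.

As a check, the Euler characteristic is 10 − 30 + 20 = 0, which agrees with 1 − 1 + 0 = 0.
(K is a triangulation of the Klein bottle.)

H_0 ≅ Z,  H_1 ≅ Z ⊕ Z/2Z,  H_2 = 0.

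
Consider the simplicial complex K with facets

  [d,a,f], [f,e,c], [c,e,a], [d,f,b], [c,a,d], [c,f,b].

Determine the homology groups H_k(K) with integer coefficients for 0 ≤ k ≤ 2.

H_0 = Z,  H_1 = Z,  H_2 = 0.

We work with the vertex ordering a < b < c < d < e < f. The simplices of K, each written with vertices in increasing order, are:

  0-simplices (6): a, b, c, d, e, f
  1-simplices (12): ac, ad, ae, af, bc, bd, bf, cd, ce, cf, df, ef
  2-simplices (6): acd, ace, adf, bcf, bdf, cef

Hence C_0 ≅ Z^6, C_1 ≅ Z^12, C_2 ≅ Z^6.

Boundary ∂_1: C_1 → C_0 is given by ∂[p,q] = [q] − [p]. For instance
  ∂ad = d − a.
The 6×12 boundary matrix has rank 5 and Smith normal form diag(1,1,1,1,1).

∂_2: C_2 → C_1 maps a triangle to the signed sum of its edges. For instance
  ∂cef = ef − cf + ce,
  ∂bdf = df − bf + bd.
This gives a 12×6 integer matrix of rank 6; reducing to Smith normal form yields diagonal entries (1,1,1,1,1,1).

Now H_k = ker ∂_k / im ∂_{k+1}, so:

  H_0: rank C_0 − rank ∂_1 = 6 − 5 = 1, and the invariant factors of ∂_1 are all 1, so H_0 = Z.
  H_1: rank ker ∂_1 − rank ∂_2 = (12 − 5) − 6 = 1, and the invariant factors of ∂_2 are all 1, so H_1 = Z.
  H_2: rank ker ∂_2 − rank ∂_3 = (6 − 6) − 0 = 0, and there is no ∂_3, so H_2 = 0.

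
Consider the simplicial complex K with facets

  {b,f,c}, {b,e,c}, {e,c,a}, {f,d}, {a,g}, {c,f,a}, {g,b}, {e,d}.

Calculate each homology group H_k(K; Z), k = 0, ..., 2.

Order the vertices as a < b < c < d < e < f < g. Listing each simplex with vertices in this order, K has dimension 2 with simplices:

  0-simplices (7): a, b, c, d, e, f, g
  1-simplices (12): ac, ae, af, ag, bc, be, bf, bg, ce, cf, de, df
  2-simplices (4): ace, acf, bce, bcf

so the chain groups are C_0 ≅ Z^7, C_1 ≅ Z^12, C_2 ≅ Z^4.

Boundary ∂_1: C_1 → C_0 sends each edge [p,q] (with p < q) to q − p. For instance
  ∂af = f − a.
This gives a 7×12 integer matrix of rank 6; reducing to Smith normal form yields diagonal entries (1,1,1,1,1,1).

The boundary map ∂_2: C_2 → C_1 acts by ∂[p,q,r] = [q,r] − [p,r] + [p,q]. For instance
  ∂bce = ce − be + bc,
  ∂ace = ce − ae + ac.
This gives a 12×4 integer matrix of rank 4; reducing to Smith normal form yields diagonal entries (1,1,1,1).

Now H_k = ker ∂_k / im ∂_{k+1}, so:

  H_0: rank C_0 − rank ∂_1 = 7 − 6 = 1, and the invariant factors of ∂_1 are all 1, so H_0 ≅ Z.
  H_1: rank ker ∂_1 − rank ∂_2 = (12 − 6) − 4 = 2, and the invariant factors of ∂_2 are all 1, so H_1 ≅ Z^2.
  H_2: rank ker ∂_2 − rank ∂_3 = (4 − 4) − 0 = 0, and there is no ∂_3, so H_2 ≅ 0.

As a check, the Euler characteristic is 7 − 12 + 4 = -1, which agrees with 1 − 2 + 0 = -1.

H_0 ≅ Z,  H_1 ≅ Z^2,  H_2 = 0.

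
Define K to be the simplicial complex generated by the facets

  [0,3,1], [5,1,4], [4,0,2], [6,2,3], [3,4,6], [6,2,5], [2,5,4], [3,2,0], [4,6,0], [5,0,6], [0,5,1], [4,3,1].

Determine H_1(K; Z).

H_1 ≅ Z/2Z.

We work with the vertex ordering 0 < 1 < 2 < 3 < 4 < 5 < 6. The simplices of K, each written with vertices in increasing order, are:

  0-simplices (7): [0], [1], [2], [3], [4], [5], [6]
  1-simplices (18): [0,1], [0,2], [0,3], [0,4], [0,5], [0,6], [1,3], [1,4], [1,5], [2,3], [2,4], [2,5], [2,6], [3,4], [3,6], [4,5], [4,6], [5,6]
  2-simplices (12): [0,1,3], [0,1,5], [0,2,3], [0,2,4], [0,4,6], [0,5,6], [1,3,4], [1,4,5], [2,3,6], [2,4,5], [2,5,6], [3,4,6]

Hence C_0 ≅ Z^7, C_1 ≅ Z^18, C_2 ≅ Z^12.

Boundary ∂_1: C_1 → C_0 maps an edge to its endpoints' difference, ∂[p,q] = q − p. For instance
  ∂[0,4] = [4] − [0].
As a 7×18 matrix over Z this has rank 6, with invariant factors (1,1,1,1,1,1).

∂_2: C_2 → C_1 sends each 2-simplex [p,q,r] to [q,r] − [p,r] + [p,q]. For instance
  ∂[0,2,3] = [2,3] − [0,3] + [0,2],
  ∂[0,4,6] = [4,6] − [0,6] + [0,4].
The resulting 18×12 matrix has rank 12, and its Smith normal form has invariant factors (1,1,1,1,1,1,1,1,1,1,1,2).

Reading off H_k = ker ∂_k / im ∂_{k+1}:

  H_1: rank ker ∂_1 − rank ∂_2 = (18 − 6) − 12 = 0, and ∂_2 has invariant factor 2 > 1, so H_1 = Z/2Z.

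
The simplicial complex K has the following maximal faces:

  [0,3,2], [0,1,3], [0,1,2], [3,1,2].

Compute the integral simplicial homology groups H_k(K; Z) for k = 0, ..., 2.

Take the total order 0 < 1 < 2 < 3 on the vertex set. Then K (dimension 2) consists of the simplices:

  0-simplices (4): [0], [1], [2], [3]
  1-simplices (6): [0,1], [0,2], [0,3], [1,2], [1,3], [2,3]
  2-simplices (4): [0,1,2], [0,1,3], [0,2,3], [1,2,3]

so the chain groups are C_0 ≅ Z^4, C_1 ≅ Z^6, C_2 ≅ Z^4.

Boundary ∂_1: C_1 → C_0 sends each edge [p,q] (with p < q) to q − p. For instance
  ∂[1,2] = [2] − [1].
The resulting 4×6 matrix has rank 3, and its Smith normal form has invariant factors (1,1,1).

The boundary map ∂_2: C_2 → C_1 acts by ∂[p,q,r] = [q,r] − [p,r] + [p,q]. For instance
  ∂[1,2,3] = [2,3] − [1,3] + [1,2],
  ∂[0,2,3] = [2,3] − [0,3] + [0,2].
As a 6×4 matrix over Z this has rank 3, with invariant factors (1,1,1).

From H_k ≅ ker(∂_k) / im(∂_{k+1}) we obtain:

  H_0: rank C_0 − rank ∂_1 = 4 − 3 = 1, and the invariant factors of ∂_1 are all 1, so H_0 ≅ Z.
  H_1: rank ker ∂_1 − rank ∂_2 = (6 − 3) − 3 = 0, and the invariant factors of ∂_2 are all 1, so H_1 ≅ 0.
  H_2: rank ker ∂_2 − rank ∂_3 = (4 − 3) − 0 = 1, and there is no ∂_3, so H_2 ≅ Z.

As a check, the Euler characteristic is 4 − 6 + 4 = 2, which agrees with 1 − 0 + 1 = 2.

H_0 ≅ Z,  H_1 = 0,  H_2 ≅ Z.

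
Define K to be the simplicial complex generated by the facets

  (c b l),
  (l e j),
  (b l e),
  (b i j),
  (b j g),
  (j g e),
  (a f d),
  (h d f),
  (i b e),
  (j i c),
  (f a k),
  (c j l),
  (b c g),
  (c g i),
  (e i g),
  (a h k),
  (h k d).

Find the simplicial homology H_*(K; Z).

H_0 = Z^2,  H_1 = Z ⊕ Z/2,  H_2 = 0.

Order the vertices as a < b < c < d < e < f < g < h < i < j < k < l. Listing each simplex with vertices in this order, K has dimension 2 with simplices:

  0-simplices (12): a, b, c, d, e, f, g, h, i, j, k, l
  1-simplices (28): ad, af, ah, ak, bc, be, bg, bi, bj, bl, cg, ci, cj, cl, df, dh, dk, eg, ei, ej, el, fh, fk, gi, gj, hk, ij, jl
  2-simplices (17): adf, afk, ahk, bcg, bcl, bei, bel, bgj, bij, cgi, cij, cjl, dfh, dhk, egi, egj, ejl

so the chain groups are C_0 ≅ Z^12, C_1 ≅ Z^28, C_2 ≅ Z^17.

The boundary map ∂_1: C_1 → C_0 sends each edge [p,q] (with p < q) to q − p. For instance
  ∂df = f − d.
The resulting 12×28 matrix has rank 10, and its Smith normal form has invariant factors (1,1,1,1,1,1,1,1,1,1).

The boundary map ∂_2: C_2 → C_1 sends each 2-simplex [p,q,r] to [q,r] − [p,r] + [p,q]. For instance
  ∂afk = fk − ak + af,
  ∂cij = ij − cj + ci.
As a 28×17 matrix over Z this has rank 17, with invariant factors (1,1,1,1,1,1,1,1,1,1,1,1,1,1,1,1,2).

From H_k ≅ ker(∂_k) / im(∂_{k+1}) we obtain:

  H_0: rank C_0 − rank ∂_1 = 12 − 10 = 2, and the invariant factors of ∂_1 are all 1, so H_0 ≅ Z^2.
  H_1: rank ker ∂_1 − rank ∂_2 = (28 − 10) − 17 = 1, and ∂_2 has invariant factor 2 > 1, so H_1 ≅ Z ⊕ Z/2.
  H_2: rank ker ∂_2 − rank ∂_3 = (17 − 17) − 0 = 0, and there is no ∂_3, so H_2 ≅ 0.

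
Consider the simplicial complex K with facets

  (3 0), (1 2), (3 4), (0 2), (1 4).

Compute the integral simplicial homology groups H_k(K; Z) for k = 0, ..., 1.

H_0 = Z,  H_1 = Z.

We work with the vertex ordering 0 < 1 < 2 < 3 < 4. The simplices of K, each written with vertices in increasing order, are:

  0-simplices (5): [0], [1], [2], [3], [4]
  1-simplices (5): [0,2], [0,3], [1,2], [1,4], [3,4]

Hence C_0 ≅ Z^5, C_1 ≅ Z^5.

Boundary ∂_1: C_1 → C_0 is given by ∂[p,q] = [q] − [p]. For instance
  ∂[3,4] = [4] − [3].
The resulting 5×5 matrix has rank 4, and its Smith normal form has invariant factors (1,1,1,1).

From H_k ≅ ker(∂_k) / im(∂_{k+1}) we obtain:

  H_0: rank C_0 − rank ∂_1 = 5 − 4 = 1, and the invariant factors of ∂_1 are all 1, so H_0 = Z.
  H_1: rank ker ∂_1 − rank ∂_2 = (5 − 4) − 0 = 1, and there is no ∂_2, so H_1 = Z.

(K is a triangulation of the circle S^1.)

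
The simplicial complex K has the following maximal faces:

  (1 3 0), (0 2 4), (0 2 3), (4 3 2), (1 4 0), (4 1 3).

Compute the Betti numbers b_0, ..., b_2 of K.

We work with the vertex ordering 0 < 1 < 2 < 3 < 4. The simplices of K, each written with vertices in increasing order, are:

  0-simplices (5): [0], [1], [2], [3], [4]
  1-simplices (9): [0,1], [0,2], [0,3], [0,4], [1,3], [1,4], [2,3], [2,4], [3,4]
  2-simplices (6): [0,1,3], [0,1,4], [0,2,3], [0,2,4], [1,3,4], [2,3,4]

Hence C_0 ≅ Z^5, C_1 ≅ Z^9, C_2 ≅ Z^6.

The boundary map ∂_1: C_1 → C_0 is given by ∂[p,q] = [q] − [p]. For instance
  ∂[1,4] = [4] − [1].
This gives a 5×9 integer matrix of rank 4; reducing to Smith normal form yields diagonal entries (1,1,1,1).

Boundary ∂_2: C_2 → C_1 acts by ∂[p,q,r] = [q,r] − [p,r] + [p,q]. For instance
  ∂[2,3,4] = [3,4] − [2,4] + [2,3],
  ∂[0,2,4] = [2,4] − [0,4] + [0,2].
This gives a 9×6 integer matrix of rank 5; reducing to Smith normal form yields diagonal entries (1,1,1,1,1).

From H_k ≅ ker(∂_k) / im(∂_{k+1}) we obtain:

  H_0: rank C_0 − rank ∂_1 = 5 − 4 = 1, and the invariant factors of ∂_1 are all 1, so H_0 ≅ Z.
  H_1: rank ker ∂_1 − rank ∂_2 = (9 − 4) − 5 = 0, and the invariant factors of ∂_2 are all 1, so H_1 ≅ 0.
  H_2: rank ker ∂_2 − rank ∂_3 = (6 − 5) − 0 = 1, and there is no ∂_3, so H_2 ≅ Z.

Hence the Betti numbers are b_0 = 1, b_1 = 0, b_2 = 1.

b_0 = 1, b_1 = 0, b_2 = 1.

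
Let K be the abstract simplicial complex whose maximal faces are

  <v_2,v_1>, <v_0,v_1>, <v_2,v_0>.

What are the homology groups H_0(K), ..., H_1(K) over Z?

We work with the vertex ordering v_0 < v_1 < v_2. The simplices of K, each written with vertices in increasing order, are:

  0-simplices (3): [v_0], [v_1], [v_2]
  1-simplices (3): [v_0,v_1], [v_0,v_2], [v_1,v_2]

so the chain groups are C_0 ≅ Z^3, C_1 ≅ Z^3.

∂_1: C_1 → C_0 sends each edge [p,q] (with p < q) to q − p.
The 3×3 boundary matrix has rank 2 and Smith normal form diag(1,1).

Now H_k = ker ∂_k / im ∂_{k+1}, so:

  H_0: rank C_0 − rank ∂_1 = 3 − 2 = 1, and the invariant factors of ∂_1 are all 1, so H_0 ≅ Z.
  H_1: rank ker ∂_1 − rank ∂_2 = (3 − 2) − 0 = 1, and there is no ∂_2, so H_1 ≅ Z.

As a check, the Euler characteristic is 3 − 3 = 0, which agrees with 1 − 1 = 0.
(K is a triangulation of the circle S^1.)

H_0 ≅ Z,  H_1 ≅ Z.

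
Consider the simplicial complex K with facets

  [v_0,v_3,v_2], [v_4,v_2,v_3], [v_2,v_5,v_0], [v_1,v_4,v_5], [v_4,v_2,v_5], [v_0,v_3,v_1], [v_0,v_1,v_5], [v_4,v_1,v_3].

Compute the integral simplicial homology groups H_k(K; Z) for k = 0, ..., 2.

H_0 = Z,  H_1 = 0,  H_2 = Z.

We work with the vertex ordering v_0 < v_1 < v_2 < v_3 < v_4 < v_5. The simplices of K, each written with vertices in increasing order, are:

  0-simplices (6): [v_0], [v_1], [v_2], [v_3], [v_4], [v_5]
  1-simplices (12): [v_0,v_1], [v_0,v_2], [v_0,v_3], [v_0,v_5], [v_1,v_3], [v_1,v_4], [v_1,v_5], [v_2,v_3], [v_2,v_4], [v_2,v_5], [v_3,v_4], [v_4,v_5]
  2-simplices (8): [v_0,v_1,v_3], [v_0,v_1,v_5], [v_0,v_2,v_3], [v_0,v_2,v_5], [v_1,v_3,v_4], [v_1,v_4,v_5], [v_2,v_3,v_4], [v_2,v_4,v_5]

so the chain groups are C_0 ≅ Z^6, C_1 ≅ Z^12, C_2 ≅ Z^8.

Boundary ∂_1: C_1 → C_0 maps an edge to its endpoints' difference, ∂[p,q] = q − p.
The resulting 6×12 matrix has rank 5, and its Smith normal form has invariant factors (1,1,1,1,1).

The boundary map ∂_2: C_2 → C_1 sends each 2-simplex [p,q,r] to [q,r] − [p,r] + [p,q]. For instance
  ∂[v_1,v_3,v_4] = [v_3,v_4] − [v_1,v_4] + [v_1,v_3],
  ∂[v_2,v_3,v_4] = [v_3,v_4] − [v_2,v_4] + [v_2,v_3].
The 12×8 boundary matrix has rank 7 and Smith normal form diag(1,1,1,1,1,1,1).

Computing H_k = (kernel of ∂_k) / (image of ∂_{k+1}):

  H_0: rank C_0 − rank ∂_1 = 6 − 5 = 1, and the invariant factors of ∂_1 are all 1, so H_0 = Z.
  H_1: rank ker ∂_1 − rank ∂_2 = (12 − 5) − 7 = 0, and the invariant factors of ∂_2 are all 1, so H_1 = 0.
  H_2: rank ker ∂_2 − rank ∂_3 = (8 − 7) − 0 = 1, and there is no ∂_3, so H_2 = Z.

As a check, the Euler characteristic is 6 − 12 + 8 = 2, which agrees with 1 − 0 + 1 = 2.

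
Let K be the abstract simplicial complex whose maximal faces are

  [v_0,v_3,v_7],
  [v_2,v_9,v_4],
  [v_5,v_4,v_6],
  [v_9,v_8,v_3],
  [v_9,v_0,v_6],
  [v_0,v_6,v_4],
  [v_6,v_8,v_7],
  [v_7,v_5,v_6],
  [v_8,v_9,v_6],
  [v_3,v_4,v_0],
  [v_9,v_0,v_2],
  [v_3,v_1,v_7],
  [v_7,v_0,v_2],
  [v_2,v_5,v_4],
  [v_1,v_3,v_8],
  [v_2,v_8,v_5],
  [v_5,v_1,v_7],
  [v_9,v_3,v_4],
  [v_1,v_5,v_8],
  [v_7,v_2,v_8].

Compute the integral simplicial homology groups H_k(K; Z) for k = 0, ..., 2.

H_0 = Z,  H_1 = Z × Z/2,  H_2 = 0.

Order the vertices as v_0 < v_1 < v_2 < v_3 < v_4 < v_5 < v_6 < v_7 < v_8 < v_9. Listing each simplex with vertices in this order, K has dimension 2 with simplices:

  0-simplices (10): [v_0], [v_1], [v_2], [v_3], [v_4], [v_5], [v_6], [v_7], [v_8], [v_9]
  1-simplices (30): (30 of them)
  2-simplices (20): (20 of them)

giving chain groups C_0 ≅ Z^10, C_1 ≅ Z^30, C_2 ≅ Z^20.

The boundary map ∂_1: C_1 → C_0 maps an edge to its endpoints' difference, ∂[p,q] = q − p.
The resulting 10×30 matrix has rank 9, and its Smith normal form has invariant factors (1,1,1,1,1,1,1,1,1).

The boundary map ∂_2: C_2 → C_1 maps a triangle to the signed sum of its edges. For instance
  ∂[v_1,v_3,v_7] = [v_3,v_7] − [v_1,v_7] + [v_1,v_3],
  ∂[v_1,v_5,v_8] = [v_5,v_8] − [v_1,v_8] + [v_1,v_5].
This gives a 30×20 integer matrix of rank 20; reducing to Smith normal form yields diagonal entries (1,1,1,1,1,1,1,1,1,1,1,1,1,1,1,1,1,1,1,2).

Computing H_k = (kernel of ∂_k) / (image of ∂_{k+1}):

  H_0: rank C_0 − rank ∂_1 = 10 − 9 = 1, and the invariant factors of ∂_1 are all 1, so H_0 = Z.
  H_1: rank ker ∂_1 − rank ∂_2 = (30 − 9) − 20 = 1, and ∂_2 has invariant factor 2 > 1, so H_1 = Z × Z/2.
  H_2: rank ker ∂_2 − rank ∂_3 = (20 − 20) − 0 = 0, and there is no ∂_3, so H_2 = 0.

As a check, the Euler characteristic is 10 − 30 + 20 = 0, which agrees with 1 − 1 + 0 = 0.
(K is a triangulation of the Klein bottle.)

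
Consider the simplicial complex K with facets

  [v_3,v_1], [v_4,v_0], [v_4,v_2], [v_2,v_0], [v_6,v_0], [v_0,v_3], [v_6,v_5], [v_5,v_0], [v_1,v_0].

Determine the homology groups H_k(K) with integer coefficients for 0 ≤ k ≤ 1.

Order the vertices as v_0 < v_1 < v_2 < v_3 < v_4 < v_5 < v_6. Listing each simplex with vertices in this order, K has dimension 1 with simplices:

  0-simplices (7): [v_0], [v_1], [v_2], [v_3], [v_4], [v_5], [v_6]
  1-simplices (9): [v_0,v_1], [v_0,v_2], [v_0,v_3], [v_0,v_4], [v_0,v_5], [v_0,v_6], [v_1,v_3], [v_2,v_4], [v_5,v_6]

so the chain groups are C_0 ≅ Z^7, C_1 ≅ Z^9.

∂_1: C_1 → C_0 maps an edge to its endpoints' difference, ∂[p,q] = q − p. For instance
  ∂[v_0,v_4] = [v_4] − [v_0].
The resulting 7×9 matrix has rank 6, and its Smith normal form has invariant factors (1,1,1,1,1,1).

From H_k ≅ ker(∂_k) / im(∂_{k+1}) we obtain:

  H_0: rank C_0 − rank ∂_1 = 7 − 6 = 1, and the invariant factors of ∂_1 are all 1, so H_0 = Z.
  H_1: rank ker ∂_1 − rank ∂_2 = (9 − 6) − 0 = 3, and there is no ∂_2, so H_1 = Z^3.

H_0 = Z,  H_1 = Z^3.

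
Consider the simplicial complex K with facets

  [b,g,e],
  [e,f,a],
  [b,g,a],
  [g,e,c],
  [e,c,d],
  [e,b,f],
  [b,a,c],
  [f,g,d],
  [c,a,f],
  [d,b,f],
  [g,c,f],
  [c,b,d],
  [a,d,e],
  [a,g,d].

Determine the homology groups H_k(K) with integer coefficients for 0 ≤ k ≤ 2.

Take the total order a < b < c < d < e < f < g on the vertex set. Then K (dimension 2) consists of the simplices:

  0-simplices (7): a, b, c, d, e, f, g
  1-simplices (21): ab, ac, ad, ae, af, ag, bc, bd, be, bf, bg, cd, ce, cf, cg, de, df, dg, ef, eg, fg
  2-simplices (14): abc, abg, acf, ade, adg, aef, bcd, bdf, bef, beg, cde, ceg, cfg, dfg

so the chain groups are C_0 ≅ Z^7, C_1 ≅ Z^21, C_2 ≅ Z^14.

∂_1: C_1 → C_0 is given by ∂[p,q] = [q] − [p]. For instance
  ∂bf = f − b.
This gives a 7×21 integer matrix of rank 6; reducing to Smith normal form yields diagonal entries (1,1,1,1,1,1).

Boundary ∂_2: C_2 → C_1 sends each 2-simplex [p,q,r] to [q,r] − [p,r] + [p,q]. For instance
  ∂bcd = cd − bd + bc,
  ∂acf = cf − af + ac.
The resulting 21×14 matrix has rank 13, and its Smith normal form has invariant factors (1,1,1,1,1,1,1,1,1,1,1,1,1).

From H_k ≅ ker(∂_k) / im(∂_{k+1}) we obtain:

  H_0: rank C_0 − rank ∂_1 = 7 − 6 = 1, and the invariant factors of ∂_1 are all 1, so H_0 ≅ Z.
  H_1: rank ker ∂_1 − rank ∂_2 = (21 − 6) − 13 = 2, and the invariant factors of ∂_2 are all 1, so H_1 ≅ Z^2.
  H_2: rank ker ∂_2 − rank ∂_3 = (14 − 13) − 0 = 1, and there is no ∂_3, so H_2 ≅ Z.

As a check, the Euler characteristic is 7 − 21 + 14 = 0, which agrees with 1 − 2 + 1 = 0.
(K is a triangulation of the torus T^2.)

H_0 = Z,  H_1 = Z^2,  H_2 = Z.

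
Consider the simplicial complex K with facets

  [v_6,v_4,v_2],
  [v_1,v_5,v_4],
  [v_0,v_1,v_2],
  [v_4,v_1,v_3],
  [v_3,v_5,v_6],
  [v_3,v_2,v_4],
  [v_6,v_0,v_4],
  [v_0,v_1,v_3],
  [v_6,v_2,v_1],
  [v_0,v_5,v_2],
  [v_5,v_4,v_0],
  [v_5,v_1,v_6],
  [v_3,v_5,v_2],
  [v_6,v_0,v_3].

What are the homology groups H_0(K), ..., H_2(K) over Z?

K has 7 vertices, 21 edges, 14 triangles.
rank ∂_0 = 0, rank ∂_1 = 6 ⇒ b_0 = 7 − 0 − 6 = 1; all invariant factors of ∂_1 are 1 so no torsion. So H_0 = Z.
rank ∂_1 = 6, rank ∂_2 = 13 ⇒ b_1 = 21 − 6 − 13 = 2; all invariant factors of ∂_2 are 1 so no torsion. So H_1 = Z^2.
rank ∂_2 = 13, rank ∂_3 = 0 ⇒ b_2 = 14 − 13 − 0 = 1. So H_2 = Z.

H_0 ≅ Z,  H_1 ≅ Z^2,  H_2 ≅ Z.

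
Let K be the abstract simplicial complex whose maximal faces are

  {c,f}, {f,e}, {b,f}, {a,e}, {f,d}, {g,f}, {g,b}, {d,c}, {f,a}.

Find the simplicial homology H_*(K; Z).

Fix the vertex order a < b < c < d < e < f < g and write every simplex with vertices in increasing order. Then dim K = 1 and the simplices of K are:

  0-simplices (7): a, b, c, d, e, f, g
  1-simplices (9): ae, af, bf, bg, cd, cf, df, ef, fg

giving chain groups C_0 ≅ Z^7, C_1 ≅ Z^9.

The boundary map ∂_1: C_1 → C_0 sends each edge [p,q] (with p < q) to q − p. For instance
  ∂bg = g − b.
As a 7×9 matrix over Z this has rank 6, with invariant factors (1,1,1,1,1,1).

From H_k ≅ ker(∂_k) / im(∂_{k+1}) we obtain:

  H_0: rank C_0 − rank ∂_1 = 7 − 6 = 1, and the invariant factors of ∂_1 are all 1, so H_0 ≅ Z.
  H_1: rank ker ∂_1 − rank ∂_2 = (9 − 6) − 0 = 3, and there is no ∂_2, so H_1 ≅ Z^3.

As a check, the Euler characteristic is 7 − 9 = -2, which agrees with 1 − 3 = -2.
(K is a triangulation of a wedge of 3 circles.)

H_0 ≅ Z,  H_1 ≅ Z^3.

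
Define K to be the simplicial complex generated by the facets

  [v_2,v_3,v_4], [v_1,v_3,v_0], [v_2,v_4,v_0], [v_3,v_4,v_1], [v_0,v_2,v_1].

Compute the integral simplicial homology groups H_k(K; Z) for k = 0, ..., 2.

H_0 ≅ Z,  H_1 ≅ Z,  H_2 = 0.

Order the vertices as v_0 < v_1 < v_2 < v_3 < v_4. Listing each simplex with vertices in this order, K has dimension 2 with simplices:

  0-simplices (5): [v_0], [v_1], [v_2], [v_3], [v_4]
  1-simplices (10): [v_0,v_1], [v_0,v_2], [v_0,v_3], [v_0,v_4], [v_1,v_2], [v_1,v_3], [v_1,v_4], [v_2,v_3], [v_2,v_4], [v_3,v_4]
  2-simplices (5): [v_0,v_1,v_2], [v_0,v_1,v_3], [v_0,v_2,v_4], [v_1,v_3,v_4], [v_2,v_3,v_4]

giving chain groups C_0 ≅ Z^5, C_1 ≅ Z^10, C_2 ≅ Z^5.

The boundary map ∂_1: C_1 → C_0 sends each edge [p,q] (with p < q) to q − p. For instance
  ∂[v_1,v_4] = [v_4] − [v_1].
The resulting 5×10 matrix has rank 4, and its Smith normal form has invariant factors (1,1,1,1).

The boundary map ∂_2: C_2 → C_1 acts by ∂[p,q,r] = [q,r] − [p,r] + [p,q]. For instance
  ∂[v_0,v_1,v_2] = [v_1,v_2] − [v_0,v_2] + [v_0,v_1],
  ∂[v_0,v_1,v_3] = [v_1,v_3] − [v_0,v_3] + [v_0,v_1].
The 10×5 boundary matrix has rank 5 and Smith normal form diag(1,1,1,1,1).

Reading off H_k = ker ∂_k / im ∂_{k+1}:

  H_0: rank C_0 − rank ∂_1 = 5 − 4 = 1, and the invariant factors of ∂_1 are all 1, so H_0 ≅ Z.
  H_1: rank ker ∂_1 − rank ∂_2 = (10 − 4) − 5 = 1, and the invariant factors of ∂_2 are all 1, so H_1 ≅ Z.
  H_2: rank ker ∂_2 − rank ∂_3 = (5 − 5) − 0 = 0, and there is no ∂_3, so H_2 ≅ 0.

As a check, the Euler characteristic is 5 − 10 + 5 = 0, which agrees with 1 − 1 + 0 = 0.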